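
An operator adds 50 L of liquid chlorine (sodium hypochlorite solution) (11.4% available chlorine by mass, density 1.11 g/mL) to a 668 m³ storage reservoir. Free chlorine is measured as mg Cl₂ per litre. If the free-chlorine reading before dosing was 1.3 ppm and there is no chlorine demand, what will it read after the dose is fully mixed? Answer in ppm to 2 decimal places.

10.77 ppm

Volume: 668 m³ = 668,000 L.
Mass of solution: 50 L × 1000 mL/L × 1.11 g/mL = 55,500 g.
Available chlorine delivered: 55,500 g × 0.114 = 6327 g as Cl₂.
Concentration rise: 6327 g / 668,000 L = 9.472 mg/L = 9.47 ppm.
Final FC: 1.3 + 9.47 = 10.77 ppm.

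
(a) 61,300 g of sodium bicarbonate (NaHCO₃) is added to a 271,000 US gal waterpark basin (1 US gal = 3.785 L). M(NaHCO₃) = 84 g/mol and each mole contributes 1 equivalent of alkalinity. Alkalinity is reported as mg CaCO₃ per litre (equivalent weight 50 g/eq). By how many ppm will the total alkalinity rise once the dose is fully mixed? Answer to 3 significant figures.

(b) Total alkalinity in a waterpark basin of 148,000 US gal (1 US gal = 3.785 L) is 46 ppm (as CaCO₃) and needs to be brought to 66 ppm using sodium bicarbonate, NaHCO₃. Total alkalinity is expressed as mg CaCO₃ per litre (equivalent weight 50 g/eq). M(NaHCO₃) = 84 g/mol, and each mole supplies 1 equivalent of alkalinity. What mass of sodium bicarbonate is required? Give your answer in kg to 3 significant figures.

(a) Volume: 271,000 US gal × 3.785 L/gal = 1,025,735 L.
(a) Moles of NaHCO₃: 61,300 g ÷ 84 g/mol = 729.8 mol → 729.8 eq of alkalinity.
(a) As CaCO₃: 729.8 eq × 50 g/eq = 36,490 g.
(a) Rise: 36,490 g / 1,025,735 L × 1000 = 35.57 mg/L.

(b) Volume: 148,000 US gal × 3.785 L/gal = 560,180 L.
(b) Alkalinity to add: (66 − 46) = 20 mg/L as CaCO₃ × 560,180 L = 11,200 g as CaCO₃.
(b) Equivalents: 11,200 g ÷ 50 g/eq = 224.1 eq.
(b) NaHCO₃ supplies 1 eq per mole → 224.1 mol.
(b) Mass: 224.1 mol × 84 g/mol = 18,820 g.

(a) 35.6 ppm; (b) 18.8 kg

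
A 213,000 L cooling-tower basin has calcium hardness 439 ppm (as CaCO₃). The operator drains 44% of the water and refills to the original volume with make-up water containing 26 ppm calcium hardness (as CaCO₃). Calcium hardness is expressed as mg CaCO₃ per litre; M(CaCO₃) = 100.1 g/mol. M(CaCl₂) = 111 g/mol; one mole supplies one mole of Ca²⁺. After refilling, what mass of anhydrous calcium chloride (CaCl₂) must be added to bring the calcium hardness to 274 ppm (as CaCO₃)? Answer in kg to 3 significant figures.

3.95 kg

After draining 44% and refilling: 439 × 0.56 + 26 × 0.44 = 257.28 ppm.
Deficit to target: 274 − 257.28 = 16.72 mg/L.
As CaCO₃: 16.72 mg/L × 213,000 L = 3561 g; ÷ 100.1 = 35.58 mol Ca²⁺.
Mass: 35.58 × 111 = 3949 g.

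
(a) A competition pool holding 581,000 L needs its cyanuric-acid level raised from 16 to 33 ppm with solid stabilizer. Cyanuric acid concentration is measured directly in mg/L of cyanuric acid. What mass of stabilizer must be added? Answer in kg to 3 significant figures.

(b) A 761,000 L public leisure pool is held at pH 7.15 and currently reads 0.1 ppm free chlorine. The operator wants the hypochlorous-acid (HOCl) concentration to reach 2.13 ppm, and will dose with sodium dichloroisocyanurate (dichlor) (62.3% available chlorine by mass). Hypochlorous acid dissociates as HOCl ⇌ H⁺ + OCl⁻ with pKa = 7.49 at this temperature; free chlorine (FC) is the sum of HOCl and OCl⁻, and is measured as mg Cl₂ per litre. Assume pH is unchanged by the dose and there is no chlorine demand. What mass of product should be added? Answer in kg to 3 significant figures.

(a) CYA to add: (33 − 16) = 17 mg/L × 581,000 L = 9877 g cyanuric acid.

(b) [OCl⁻]/[HOCl] = 10^(pH − pKa) = 10^(7.15 − 7.49) = 0.4571; fraction as HOCl = 1/(1 + 0.4571) = 0.6863.
(b) Free chlorine required for 2.13 ppm HOCl: 2.13 / 0.6863 = 3.104 ppm.
(b) FC to add: 3.104 − 0.1 = 3.004 mg/L as Cl₂.
(b) Cl₂ equivalent: 3.004 mg/L × 761,000 L = 2286 g.
(b) Product at 62.3% available Cl: 2286 / 0.623 = 3669 g.

(a) 9.88 kg; (b) 3.67 kg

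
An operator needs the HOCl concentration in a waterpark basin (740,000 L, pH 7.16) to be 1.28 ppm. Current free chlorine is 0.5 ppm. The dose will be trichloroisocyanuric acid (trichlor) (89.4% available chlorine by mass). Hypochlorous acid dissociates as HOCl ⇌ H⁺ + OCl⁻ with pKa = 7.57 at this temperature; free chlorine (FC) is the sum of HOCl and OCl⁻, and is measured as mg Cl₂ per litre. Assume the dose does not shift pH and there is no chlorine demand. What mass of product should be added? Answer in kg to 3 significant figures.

1.06 kg

[OCl⁻]/[HOCl] = 10^(pH − pKa) = 10^(7.16 − 7.57) = 0.389; fraction as HOCl = 1/(1 + 0.389) = 0.7199.
Free chlorine required for 1.28 ppm HOCl: 1.28 / 0.7199 = 1.778 ppm.
FC to add: 1.778 − 0.5 = 1.278 mg/L as Cl₂.
Cl₂ equivalent: 1.278 mg/L × 740,000 L = 945.7 g.
Product at 89.4% available Cl: 945.7 / 0.894 = 1058 g.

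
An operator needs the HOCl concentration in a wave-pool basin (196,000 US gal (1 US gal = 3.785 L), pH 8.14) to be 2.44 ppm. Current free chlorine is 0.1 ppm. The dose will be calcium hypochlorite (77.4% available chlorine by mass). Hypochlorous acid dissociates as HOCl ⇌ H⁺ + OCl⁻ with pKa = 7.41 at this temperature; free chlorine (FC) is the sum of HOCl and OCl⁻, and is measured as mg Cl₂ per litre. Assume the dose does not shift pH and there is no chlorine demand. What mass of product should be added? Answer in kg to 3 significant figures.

Volume: 196,000 US gal × 3.785 L/gal = 741,860 L.
[OCl⁻]/[HOCl] = 10^(pH − pKa) = 10^(8.14 − 7.41) = 5.37; fraction as HOCl = 1/(1 + 5.37) = 0.157.
Free chlorine required for 2.44 ppm HOCl: 2.44 / 0.157 = 15.54 ppm.
FC to add: 15.54 − 0.1 = 15.44 mg/L as Cl₂.
Cl₂ equivalent: 15.44 mg/L × 741,860 L = 11,460 g.
Product at 77.4% available Cl: 11,460 / 0.774 = 14,800 g.

14.8 kg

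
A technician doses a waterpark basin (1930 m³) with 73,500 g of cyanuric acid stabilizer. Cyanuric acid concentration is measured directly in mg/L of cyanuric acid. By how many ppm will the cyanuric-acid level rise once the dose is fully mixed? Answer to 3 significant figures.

Volume: 1930 m³ = 1,930,000 L.
Rise: 73,500 g / 1,930,000 L × 1000 = 38.08 mg/L.

38.1 ppm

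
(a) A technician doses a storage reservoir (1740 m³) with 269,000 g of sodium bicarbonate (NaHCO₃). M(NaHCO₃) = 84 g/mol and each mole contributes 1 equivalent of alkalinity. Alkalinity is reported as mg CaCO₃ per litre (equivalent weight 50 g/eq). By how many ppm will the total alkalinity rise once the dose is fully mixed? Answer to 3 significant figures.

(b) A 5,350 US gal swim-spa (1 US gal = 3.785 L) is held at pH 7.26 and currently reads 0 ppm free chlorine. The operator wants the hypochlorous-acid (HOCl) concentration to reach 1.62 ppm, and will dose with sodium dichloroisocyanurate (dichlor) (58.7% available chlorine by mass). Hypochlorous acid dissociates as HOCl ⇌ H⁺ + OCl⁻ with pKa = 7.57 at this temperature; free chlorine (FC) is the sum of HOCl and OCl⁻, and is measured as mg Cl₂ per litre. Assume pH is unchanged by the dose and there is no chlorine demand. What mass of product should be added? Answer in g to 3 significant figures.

(a) 92.0 ppm; (b) 83.3 g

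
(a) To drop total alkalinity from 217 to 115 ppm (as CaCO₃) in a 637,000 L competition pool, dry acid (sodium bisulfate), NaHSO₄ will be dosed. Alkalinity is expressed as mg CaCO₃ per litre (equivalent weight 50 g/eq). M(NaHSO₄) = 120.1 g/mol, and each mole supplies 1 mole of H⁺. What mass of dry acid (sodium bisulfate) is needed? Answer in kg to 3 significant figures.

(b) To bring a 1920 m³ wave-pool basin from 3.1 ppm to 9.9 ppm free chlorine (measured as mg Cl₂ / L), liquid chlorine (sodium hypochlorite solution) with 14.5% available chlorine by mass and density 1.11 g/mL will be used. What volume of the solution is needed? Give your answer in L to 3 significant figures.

(a) 156 kg; (b) 81.1 L

(a) Alkalinity to neutralize: (217 − 115) = 102 mg/L as CaCO₃ × 637,000 L = 64,970 g as CaCO₃.
(a) Equivalents of H⁺ required: 64,970 ÷ 50 g/eq = 1299 eq = 1299 mol NaHSO₄.
(a) Mass of NaHSO₄: 1299 × 120.1 = 156,100 g.

(b) Volume: 1920 m³ = 1,920,000 L.
(b) Chlorine deficit: 9.9 − 3.1 = 6.8 ppm = 6.8 mg/L as Cl₂.
(b) Cl₂ equivalent needed: 6.8 mg/L × 1,920,000 L = 13,060,000 mg = 13,060 g.
(b) Product at 14.5% available chlorine: 13,060 / 0.145 = 90,040 g.
(b) Volume at density 1.11 g/mL: 90,040 g ÷ 1.11 g/mL = 81,120 mL.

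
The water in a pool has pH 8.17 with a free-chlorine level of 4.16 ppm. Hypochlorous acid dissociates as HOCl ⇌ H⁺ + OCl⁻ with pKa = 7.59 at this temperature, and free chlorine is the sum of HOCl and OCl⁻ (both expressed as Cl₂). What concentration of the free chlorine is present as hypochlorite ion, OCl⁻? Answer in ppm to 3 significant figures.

3.29 ppm

[OCl⁻]/[HOCl] = 10^(pH − pKa) = 10^(8.17 − 7.59) = 10^0.58 = 3.802.
Fraction as HOCl = 1 / (1 + 3.802) = 0.2083.
OCl⁻ = (1 − 0.2083) × 4.16 ppm = 3.294 ppm.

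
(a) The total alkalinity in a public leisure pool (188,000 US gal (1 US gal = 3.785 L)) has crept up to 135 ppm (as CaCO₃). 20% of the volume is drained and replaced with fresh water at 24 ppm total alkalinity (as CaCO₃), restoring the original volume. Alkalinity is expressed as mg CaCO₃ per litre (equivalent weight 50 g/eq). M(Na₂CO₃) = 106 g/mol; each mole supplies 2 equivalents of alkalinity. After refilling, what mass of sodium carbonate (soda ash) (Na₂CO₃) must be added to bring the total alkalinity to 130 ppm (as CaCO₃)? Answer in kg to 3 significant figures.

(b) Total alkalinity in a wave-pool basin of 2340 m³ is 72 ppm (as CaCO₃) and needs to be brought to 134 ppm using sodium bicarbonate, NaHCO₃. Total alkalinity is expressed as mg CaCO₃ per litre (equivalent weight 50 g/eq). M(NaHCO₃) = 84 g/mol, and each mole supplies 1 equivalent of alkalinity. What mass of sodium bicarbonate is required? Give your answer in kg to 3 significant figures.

(a) Volume: 188,000 US gal × 3.785 L/gal = 711,580 L.
(a) After draining 20% and refilling: 135 × 0.80 + 24 × 0.20 = 112.8 ppm.
(a) Deficit to target: 130 − 112.8 = 17.2 mg/L.
(a) As CaCO₃: 17.2 mg/L × 711,580 L = 12,240 g; ÷ 50 g/eq ÷ 2 = 122.4 mol Na₂CO₃.
(a) Mass: 122.4 × 106 = 12,970 g.

(b) Volume: 2340 m³ = 2,340,000 L.
(b) Alkalinity to add: (134 − 72) = 62 mg/L as CaCO₃ × 2,340,000 L = 145,100 g as CaCO₃.
(b) Equivalents: 145,100 g ÷ 50 g/eq = 2902 eq.
(b) NaHCO₃ supplies 1 eq per mole → 2902 mol.
(b) Mass: 2902 mol × 84 g/mol = 243,700 g.

(a) 13.0 kg; (b) 244 kg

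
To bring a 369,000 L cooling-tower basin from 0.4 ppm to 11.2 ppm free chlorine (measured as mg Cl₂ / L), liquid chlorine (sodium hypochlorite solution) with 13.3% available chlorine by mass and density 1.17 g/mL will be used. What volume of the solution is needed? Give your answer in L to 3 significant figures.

Chlorine deficit: 11.2 − 0.4 = 10.8 ppm = 10.8 mg/L as Cl₂.
Cl₂ equivalent needed: 10.8 mg/L × 369,000 L = 3,985,000 mg = 3985 g.
Product at 13.3% available chlorine: 3985 / 0.133 = 29,960 g.
Volume at density 1.17 g/mL: 29,960 g ÷ 1.17 g/mL = 25,610 mL.

25.6 L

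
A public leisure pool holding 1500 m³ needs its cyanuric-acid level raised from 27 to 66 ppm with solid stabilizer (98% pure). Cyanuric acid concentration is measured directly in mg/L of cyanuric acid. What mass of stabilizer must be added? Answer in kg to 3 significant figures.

59.7 kg

Volume: 1500 m³ = 1,500,000 L.
CYA to add: (66 − 27) = 39 mg/L × 1,500,000 L = 58,500 g cyanuric acid.
At 98% purity: 58,500 / 0.98 = 59,690 g product.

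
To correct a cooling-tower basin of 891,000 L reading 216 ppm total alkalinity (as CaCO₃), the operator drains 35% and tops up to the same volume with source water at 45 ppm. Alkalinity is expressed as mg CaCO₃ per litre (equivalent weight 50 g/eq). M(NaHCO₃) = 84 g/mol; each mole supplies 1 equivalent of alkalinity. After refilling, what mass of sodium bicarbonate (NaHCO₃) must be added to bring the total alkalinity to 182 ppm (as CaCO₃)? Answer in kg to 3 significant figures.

38.7 kg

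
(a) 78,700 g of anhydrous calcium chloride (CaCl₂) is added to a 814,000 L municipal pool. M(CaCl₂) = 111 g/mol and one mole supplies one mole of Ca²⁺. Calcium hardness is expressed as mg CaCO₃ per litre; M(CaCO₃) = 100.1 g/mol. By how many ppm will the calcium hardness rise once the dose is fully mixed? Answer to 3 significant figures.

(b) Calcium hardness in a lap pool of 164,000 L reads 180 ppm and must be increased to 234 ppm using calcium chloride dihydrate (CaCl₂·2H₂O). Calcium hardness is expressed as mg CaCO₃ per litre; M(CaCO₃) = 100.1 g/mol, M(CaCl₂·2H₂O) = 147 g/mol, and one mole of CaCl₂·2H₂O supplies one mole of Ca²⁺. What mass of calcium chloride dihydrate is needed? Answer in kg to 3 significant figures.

(a) Moles of Ca²⁺: 78,700 g ÷ 111 g/mol = 709 mol.
(a) As CaCO₃: 709 mol × 100.1 g/mol = 70,970 g.
(a) Rise: 70,970 g / 814,000 L × 1000 = 87.19 mg/L.

(b) Hardness to add: (234 − 180) = 54 mg/L as CaCO₃ × 164,000 L = 8856 g as CaCO₃.
(b) Moles of Ca²⁺ (1 mol Ca²⁺ ≡ 1 mol CaCO₃): 8856 / 100.1 g/mol = 88.47 mol.
(b) Mass of CaCl₂·2H₂O: 88.47 × 147 = 13,010 g.

(a) 87.2 ppm; (b) 13.0 kg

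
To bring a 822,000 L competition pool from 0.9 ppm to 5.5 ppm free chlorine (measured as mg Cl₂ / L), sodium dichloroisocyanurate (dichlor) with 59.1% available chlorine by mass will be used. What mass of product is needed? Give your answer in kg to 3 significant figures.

6.40 kg

Chlorine deficit: 5.5 − 0.9 = 4.6 ppm = 4.6 mg/L as Cl₂.
Cl₂ equivalent needed: 4.6 mg/L × 822,000 L = 3,781,000 mg = 3781 g.
Product at 59.1% available chlorine: 3781 / 0.591 = 6398 g.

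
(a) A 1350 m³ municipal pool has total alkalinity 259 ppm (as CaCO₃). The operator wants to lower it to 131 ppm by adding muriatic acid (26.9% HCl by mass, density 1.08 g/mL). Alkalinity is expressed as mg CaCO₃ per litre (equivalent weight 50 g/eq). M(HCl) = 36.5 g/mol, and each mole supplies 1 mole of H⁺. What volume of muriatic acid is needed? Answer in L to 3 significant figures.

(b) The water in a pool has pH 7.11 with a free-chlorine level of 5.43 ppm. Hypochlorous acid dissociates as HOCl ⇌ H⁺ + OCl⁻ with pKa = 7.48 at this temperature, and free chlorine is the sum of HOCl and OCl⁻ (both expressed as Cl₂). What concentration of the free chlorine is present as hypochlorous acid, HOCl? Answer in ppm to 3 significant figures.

(a) Volume: 1350 m³ = 1,350,000 L.
(a) Alkalinity to neutralize: (259 − 131) = 128 mg/L as CaCO₃ × 1,350,000 L = 172,800 g as CaCO₃.
(a) Equivalents of H⁺ required: 172,800 ÷ 50 g/eq = 3456 eq = 3456 mol HCl.
(a) Mass of HCl: 3456 × 36.5 = 126,100 g.
(a) Mass of 26.9% solution: 126,100 / 0.269 = 468,900 g.
(a) Volume: 468,900 g ÷ 1.08 g/mL = 434,200 mL.

(b) [OCl⁻]/[HOCl] = 10^(pH − pKa) = 10^(7.11 − 7.48) = 10^-0.37 = 0.4266.
(b) Fraction as HOCl = 1 / (1 + 0.4266) = 0.701.
(b) HOCl = 0.701 × 5.43 ppm = 3.806 ppm.

(a) 434 L; (b) 3.81 ppm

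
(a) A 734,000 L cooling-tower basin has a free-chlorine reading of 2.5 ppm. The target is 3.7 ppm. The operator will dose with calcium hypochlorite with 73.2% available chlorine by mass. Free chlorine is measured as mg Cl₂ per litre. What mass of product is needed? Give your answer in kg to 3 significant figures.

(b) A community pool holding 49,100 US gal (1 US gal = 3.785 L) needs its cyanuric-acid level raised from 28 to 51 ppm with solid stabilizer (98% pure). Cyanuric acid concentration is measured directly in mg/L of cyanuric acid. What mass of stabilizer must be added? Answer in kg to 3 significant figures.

(a) 1.20 kg; (b) 4.36 kg

(a) Chlorine deficit: 3.7 − 2.5 = 1.2 ppm = 1.2 mg/L as Cl₂.
(a) Cl₂ equivalent needed: 1.2 mg/L × 734,000 L = 880,800 mg = 880.8 g.
(a) Product at 73.2% available chlorine: 880.8 / 0.732 = 1203 g.

(b) Volume: 49,100 US gal × 3.785 L/gal = 185,844 L.
(b) CYA to add: (51 − 28) = 23 mg/L × 185,844 L = 4274 g cyanuric acid.
(b) At 98% purity: 4274 / 0.98 = 4362 g product.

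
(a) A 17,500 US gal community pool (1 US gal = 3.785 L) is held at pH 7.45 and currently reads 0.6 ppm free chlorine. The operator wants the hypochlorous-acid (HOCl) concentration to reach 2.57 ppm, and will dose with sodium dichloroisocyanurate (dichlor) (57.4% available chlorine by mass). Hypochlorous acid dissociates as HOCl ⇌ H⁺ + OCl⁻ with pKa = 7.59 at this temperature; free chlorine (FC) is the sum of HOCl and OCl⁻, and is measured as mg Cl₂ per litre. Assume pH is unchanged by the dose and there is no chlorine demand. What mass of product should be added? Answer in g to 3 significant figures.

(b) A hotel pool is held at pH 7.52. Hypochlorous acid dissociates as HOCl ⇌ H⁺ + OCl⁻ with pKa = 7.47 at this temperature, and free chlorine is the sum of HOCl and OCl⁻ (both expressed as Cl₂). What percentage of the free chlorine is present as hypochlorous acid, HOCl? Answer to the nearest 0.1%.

(a) 442 g; (b) 47.1%

(a) Volume: 17,500 US gal × 3.785 L/gal = 66,238 L.
(a) [OCl⁻]/[HOCl] = 10^(pH − pKa) = 10^(7.45 − 7.59) = 0.7244; fraction as HOCl = 1/(1 + 0.7244) = 0.5799.
(a) Free chlorine required for 2.57 ppm HOCl: 2.57 / 0.5799 = 4.432 ppm.
(a) FC to add: 4.432 − 0.6 = 3.832 mg/L as Cl₂.
(a) Cl₂ equivalent: 3.832 mg/L × 66,238 L = 253.8 g.
(a) Product at 57.4% available Cl: 253.8 / 0.574 = 442.2 g.

(b) [OCl⁻]/[HOCl] = 10^(pH − pKa) = 10^(7.52 − 7.47) = 10^0.05 = 1.122.
(b) Fraction as HOCl = 1 / (1 + 1.122) = 0.4712.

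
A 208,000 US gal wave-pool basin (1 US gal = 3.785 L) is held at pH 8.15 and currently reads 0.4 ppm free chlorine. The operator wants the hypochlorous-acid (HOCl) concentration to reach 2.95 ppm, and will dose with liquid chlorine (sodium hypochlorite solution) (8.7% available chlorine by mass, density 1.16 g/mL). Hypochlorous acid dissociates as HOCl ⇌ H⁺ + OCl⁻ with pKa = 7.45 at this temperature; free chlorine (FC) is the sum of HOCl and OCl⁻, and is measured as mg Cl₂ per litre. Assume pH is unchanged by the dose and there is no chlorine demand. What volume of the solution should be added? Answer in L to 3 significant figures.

135 L

Volume: 208,000 US gal × 3.785 L/gal = 787,280 L.
[OCl⁻]/[HOCl] = 10^(pH − pKa) = 10^(8.15 − 7.45) = 5.012; fraction as HOCl = 1/(1 + 5.012) = 0.1663.
Free chlorine required for 2.95 ppm HOCl: 2.95 / 0.1663 = 17.74 ppm.
FC to add: 17.74 − 0.4 = 17.34 mg/L as Cl₂.
Cl₂ equivalent: 17.34 mg/L × 787,280 L = 13,650 g.
Product at 8.7% available Cl: 13,650 / 0.087 = 156,900 g.
Volume: 156,900 g ÷ 1.16 g/mL = 135,200 mL.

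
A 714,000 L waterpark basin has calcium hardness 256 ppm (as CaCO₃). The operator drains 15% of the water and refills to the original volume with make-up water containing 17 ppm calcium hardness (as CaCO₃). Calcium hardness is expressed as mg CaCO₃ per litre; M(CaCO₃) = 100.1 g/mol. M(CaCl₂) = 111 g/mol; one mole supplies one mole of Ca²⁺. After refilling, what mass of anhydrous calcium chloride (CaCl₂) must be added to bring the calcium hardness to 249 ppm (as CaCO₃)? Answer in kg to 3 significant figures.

22.8 kg

After draining 15% and refilling: 256 × 0.85 + 17 × 0.15 = 220.15 ppm.
Deficit to target: 249 − 220.15 = 28.85 mg/L.
As CaCO₃: 28.85 mg/L × 714,000 L = 20,600 g; ÷ 100.1 = 205.8 mol Ca²⁺.
Mass: 205.8 × 111 = 22,840 g.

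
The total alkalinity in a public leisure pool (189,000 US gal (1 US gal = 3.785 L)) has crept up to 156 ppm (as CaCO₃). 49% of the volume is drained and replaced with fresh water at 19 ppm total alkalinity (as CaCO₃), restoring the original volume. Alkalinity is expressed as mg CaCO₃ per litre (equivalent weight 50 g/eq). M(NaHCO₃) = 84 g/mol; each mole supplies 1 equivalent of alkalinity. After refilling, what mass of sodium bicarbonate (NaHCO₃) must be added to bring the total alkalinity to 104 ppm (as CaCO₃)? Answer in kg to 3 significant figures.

Volume: 189,000 US gal × 3.785 L/gal = 715,365 L.
After draining 49% and refilling: 156 × 0.51 + 19 × 0.49 = 88.87 ppm.
Deficit to target: 104 − 88.87 = 15.13 mg/L.
As CaCO₃: 15.13 mg/L × 715,365 L = 10,820 g; ÷ 50 g/eq ÷ 1 = 216.5 mol NaHCO₃.
Mass: 216.5 × 84 = 18,180 g.

18.2 kg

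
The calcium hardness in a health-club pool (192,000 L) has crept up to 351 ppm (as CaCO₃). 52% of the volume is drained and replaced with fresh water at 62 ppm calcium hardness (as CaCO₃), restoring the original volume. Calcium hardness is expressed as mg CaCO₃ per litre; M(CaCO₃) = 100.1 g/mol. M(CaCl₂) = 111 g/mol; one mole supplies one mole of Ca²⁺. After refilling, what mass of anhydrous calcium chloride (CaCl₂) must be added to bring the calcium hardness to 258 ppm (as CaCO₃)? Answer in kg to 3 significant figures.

12.2 kg

After draining 52% and refilling: 351 × 0.48 + 62 × 0.52 = 200.72 ppm.
Deficit to target: 258 − 200.72 = 57.28 mg/L.
As CaCO₃: 57.28 mg/L × 192,000 L = 11,000 g; ÷ 100.1 = 109.9 mol Ca²⁺.
Mass: 109.9 × 111 = 12,200 g.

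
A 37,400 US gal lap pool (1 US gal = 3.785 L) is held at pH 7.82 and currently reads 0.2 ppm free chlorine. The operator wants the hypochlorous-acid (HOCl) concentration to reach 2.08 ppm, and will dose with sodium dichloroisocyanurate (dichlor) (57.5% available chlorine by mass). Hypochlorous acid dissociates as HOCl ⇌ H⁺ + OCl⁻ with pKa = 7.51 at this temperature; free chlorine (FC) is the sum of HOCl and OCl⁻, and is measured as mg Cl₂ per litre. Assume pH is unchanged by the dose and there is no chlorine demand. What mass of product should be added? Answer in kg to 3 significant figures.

1.51 kg

Volume: 37,400 US gal × 3.785 L/gal = 141,559 L.
[OCl⁻]/[HOCl] = 10^(pH − pKa) = 10^(7.82 − 7.51) = 2.042; fraction as HOCl = 1/(1 + 2.042) = 0.3288.
Free chlorine required for 2.08 ppm HOCl: 2.08 / 0.3288 = 6.327 ppm.
FC to add: 6.327 − 0.2 = 6.127 mg/L as Cl₂.
Cl₂ equivalent: 6.127 mg/L × 141,559 L = 867.3 g.
Product at 57.5% available Cl: 867.3 / 0.575 = 1508 g.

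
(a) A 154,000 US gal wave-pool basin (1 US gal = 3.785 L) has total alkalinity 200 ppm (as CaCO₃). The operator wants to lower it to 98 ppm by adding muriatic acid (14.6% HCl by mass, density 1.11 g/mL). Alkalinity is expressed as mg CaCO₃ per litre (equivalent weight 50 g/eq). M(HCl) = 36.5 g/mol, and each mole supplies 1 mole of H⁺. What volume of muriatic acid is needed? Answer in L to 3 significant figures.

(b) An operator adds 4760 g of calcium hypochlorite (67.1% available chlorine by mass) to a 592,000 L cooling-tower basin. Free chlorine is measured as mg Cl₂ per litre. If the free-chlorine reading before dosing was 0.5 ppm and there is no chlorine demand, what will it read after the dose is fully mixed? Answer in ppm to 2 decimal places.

(a) 268 L; (b) 5.90 ppm

(a) Volume: 154,000 US gal × 3.785 L/gal = 582,890 L.
(a) Alkalinity to neutralize: (200 − 98) = 102 mg/L as CaCO₃ × 582,890 L = 59,450 g as CaCO₃.
(a) Equivalents of H⁺ required: 59,450 ÷ 50 g/eq = 1189 eq = 1189 mol HCl.
(a) Mass of HCl: 1189 × 36.5 = 43,400 g.
(a) Mass of 14.6% solution: 43,400 / 0.146 = 297,300 g.
(a) Volume: 297,300 g ÷ 1.11 g/mL = 267,800 mL.

(b) Available chlorine delivered: 4760 g × 0.671 = 3194 g as Cl₂.
(b) Concentration rise: 3194 g / 592,000 L = 5.395 mg/L = 5.40 ppm.
(b) Final FC: 0.5 + 5.40 = 5.90 ppm.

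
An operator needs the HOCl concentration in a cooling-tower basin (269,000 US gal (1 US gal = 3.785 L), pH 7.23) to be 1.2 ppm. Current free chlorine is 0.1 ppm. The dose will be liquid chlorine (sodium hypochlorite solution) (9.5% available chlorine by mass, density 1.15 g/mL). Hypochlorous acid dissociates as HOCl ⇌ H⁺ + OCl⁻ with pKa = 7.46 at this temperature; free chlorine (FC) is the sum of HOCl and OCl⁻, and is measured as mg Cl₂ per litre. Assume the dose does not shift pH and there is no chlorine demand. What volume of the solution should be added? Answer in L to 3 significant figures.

16.8 L

Volume: 269,000 US gal × 3.785 L/gal = 1,018,165 L.
[OCl⁻]/[HOCl] = 10^(pH − pKa) = 10^(7.23 − 7.46) = 0.5888; fraction as HOCl = 1/(1 + 0.5888) = 0.6294.
Free chlorine required for 1.2 ppm HOCl: 1.2 / 0.6294 = 1.907 ppm.
FC to add: 1.907 − 0.1 = 1.807 mg/L as Cl₂.
Cl₂ equivalent: 1.807 mg/L × 1,018,165 L = 1839 g.
Product at 9.5% available Cl: 1839 / 0.095 = 19,360 g.
Volume: 19,360 g ÷ 1.15 g/mL = 16,840 mL.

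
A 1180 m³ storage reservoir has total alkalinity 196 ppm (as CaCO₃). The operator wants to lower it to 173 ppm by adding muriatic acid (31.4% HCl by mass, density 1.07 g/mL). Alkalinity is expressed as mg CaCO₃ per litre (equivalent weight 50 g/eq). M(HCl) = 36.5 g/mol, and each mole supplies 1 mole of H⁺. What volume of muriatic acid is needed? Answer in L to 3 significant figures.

Volume: 1180 m³ = 1,180,000 L.
Alkalinity to neutralize: (196 − 173) = 23 mg/L as CaCO₃ × 1,180,000 L = 27,140 g as CaCO₃.
Equivalents of H⁺ required: 27,140 ÷ 50 g/eq = 542.8 eq = 542.8 mol HCl.
Mass of HCl: 542.8 × 36.5 = 19,810 g.
Mass of 31.4% solution: 19,810 / 0.314 = 63,100 g.
Volume: 63,100 g ÷ 1.07 g/mL = 58,970 mL.

59.0 L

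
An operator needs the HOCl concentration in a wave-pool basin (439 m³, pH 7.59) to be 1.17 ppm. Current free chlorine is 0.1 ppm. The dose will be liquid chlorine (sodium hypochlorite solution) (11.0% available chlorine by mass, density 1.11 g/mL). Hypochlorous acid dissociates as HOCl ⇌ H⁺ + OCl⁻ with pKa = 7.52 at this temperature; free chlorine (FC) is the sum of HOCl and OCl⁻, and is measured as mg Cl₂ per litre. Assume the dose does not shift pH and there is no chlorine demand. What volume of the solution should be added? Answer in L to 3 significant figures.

Volume: 439 m³ = 439,000 L.
[OCl⁻]/[HOCl] = 10^(pH − pKa) = 10^(7.59 − 7.52) = 1.175; fraction as HOCl = 1/(1 + 1.175) = 0.4598.
Free chlorine required for 1.17 ppm HOCl: 1.17 / 0.4598 = 2.545 ppm.
FC to add: 2.545 − 0.1 = 2.445 mg/L as Cl₂.
Cl₂ equivalent: 2.445 mg/L × 439,000 L = 1073 g.
Product at 11.0% available Cl: 1073 / 0.11 = 9756 g.
Volume: 9756 g ÷ 1.11 g/mL = 8789 mL.

8.79 L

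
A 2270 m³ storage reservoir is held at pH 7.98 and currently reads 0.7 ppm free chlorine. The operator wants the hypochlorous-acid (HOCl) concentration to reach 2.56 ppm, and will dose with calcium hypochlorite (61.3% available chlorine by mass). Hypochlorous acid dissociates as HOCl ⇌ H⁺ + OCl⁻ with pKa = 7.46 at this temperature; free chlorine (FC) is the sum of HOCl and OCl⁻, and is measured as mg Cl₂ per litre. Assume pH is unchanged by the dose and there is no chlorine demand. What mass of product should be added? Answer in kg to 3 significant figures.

38.3 kg

Volume: 2270 m³ = 2,270,000 L.
[OCl⁻]/[HOCl] = 10^(pH − pKa) = 10^(7.98 − 7.46) = 3.311; fraction as HOCl = 1/(1 + 3.311) = 0.2319.
Free chlorine required for 2.56 ppm HOCl: 2.56 / 0.2319 = 11.04 ppm.
FC to add: 11.04 − 0.7 = 10.34 mg/L as Cl₂.
Cl₂ equivalent: 10.34 mg/L × 2,270,000 L = 23,460 g.
Product at 61.3% available Cl: 23,460 / 0.613 = 38,280 g.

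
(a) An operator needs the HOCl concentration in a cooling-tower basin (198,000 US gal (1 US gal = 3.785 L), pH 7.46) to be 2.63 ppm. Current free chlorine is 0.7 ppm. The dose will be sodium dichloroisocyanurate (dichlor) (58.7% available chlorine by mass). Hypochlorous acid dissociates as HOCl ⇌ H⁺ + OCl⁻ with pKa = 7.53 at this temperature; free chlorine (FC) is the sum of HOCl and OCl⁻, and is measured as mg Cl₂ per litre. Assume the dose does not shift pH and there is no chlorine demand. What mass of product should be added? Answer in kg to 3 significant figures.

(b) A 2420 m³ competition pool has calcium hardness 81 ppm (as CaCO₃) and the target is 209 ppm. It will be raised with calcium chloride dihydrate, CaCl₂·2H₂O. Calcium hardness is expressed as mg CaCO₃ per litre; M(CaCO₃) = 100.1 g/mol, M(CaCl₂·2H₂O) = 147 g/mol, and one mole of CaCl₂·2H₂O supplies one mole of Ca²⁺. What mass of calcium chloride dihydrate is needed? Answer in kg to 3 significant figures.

(a) Volume: 198,000 US gal × 3.785 L/gal = 749,430 L.
(a) [OCl⁻]/[HOCl] = 10^(pH − pKa) = 10^(7.46 − 7.53) = 0.8511; fraction as HOCl = 1/(1 + 0.8511) = 0.5402.
(a) Free chlorine required for 2.63 ppm HOCl: 2.63 / 0.5402 = 4.868 ppm.
(a) FC to add: 4.868 − 0.7 = 4.168 mg/L as Cl₂.
(a) Cl₂ equivalent: 4.168 mg/L × 749,430 L = 3124 g.
(a) Product at 58.7% available Cl: 3124 / 0.587 = 5322 g.

(b) Volume: 2420 m³ = 2,420,000 L.
(b) Hardness to add: (209 − 81) = 128 mg/L as CaCO₃ × 2,420,000 L = 309,800 g as CaCO₃.
(b) Moles of Ca²⁺ (1 mol Ca²⁺ ≡ 1 mol CaCO₃): 309,800 / 100.1 g/mol = 3095 mol.
(b) Mass of CaCl₂·2H₂O: 3095 × 147 = 454,900 g.

(a) 5.32 kg; (b) 455 kg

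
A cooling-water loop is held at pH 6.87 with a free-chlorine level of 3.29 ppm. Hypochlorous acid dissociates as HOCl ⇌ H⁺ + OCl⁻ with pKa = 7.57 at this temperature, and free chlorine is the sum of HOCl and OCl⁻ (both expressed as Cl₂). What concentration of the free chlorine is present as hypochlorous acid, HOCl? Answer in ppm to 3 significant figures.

2.74 ppm

[OCl⁻]/[HOCl] = 10^(pH − pKa) = 10^(6.87 − 7.57) = 10^-0.70 = 0.1995.
Fraction as HOCl = 1 / (1 + 0.1995) = 0.8337.
HOCl = 0.8337 × 3.29 ppm = 2.743 ppm.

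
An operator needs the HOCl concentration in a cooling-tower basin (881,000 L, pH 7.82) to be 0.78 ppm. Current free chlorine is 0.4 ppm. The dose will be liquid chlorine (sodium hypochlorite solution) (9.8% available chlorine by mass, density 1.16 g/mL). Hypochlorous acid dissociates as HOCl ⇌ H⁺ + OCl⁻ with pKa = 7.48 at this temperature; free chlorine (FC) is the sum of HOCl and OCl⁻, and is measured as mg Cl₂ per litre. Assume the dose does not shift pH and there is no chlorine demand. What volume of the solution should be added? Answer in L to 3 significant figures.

16.2 L

[OCl⁻]/[HOCl] = 10^(pH − pKa) = 10^(7.82 − 7.48) = 2.188; fraction as HOCl = 1/(1 + 2.188) = 0.3137.
Free chlorine required for 0.78 ppm HOCl: 0.78 / 0.3137 = 2.486 ppm.
FC to add: 2.486 − 0.4 = 2.086 mg/L as Cl₂.
Cl₂ equivalent: 2.086 mg/L × 881,000 L = 1838 g.
Product at 9.8% available Cl: 1838 / 0.098 = 18,760 g.
Volume: 18,760 g ÷ 1.16 g/mL = 16,170 mL.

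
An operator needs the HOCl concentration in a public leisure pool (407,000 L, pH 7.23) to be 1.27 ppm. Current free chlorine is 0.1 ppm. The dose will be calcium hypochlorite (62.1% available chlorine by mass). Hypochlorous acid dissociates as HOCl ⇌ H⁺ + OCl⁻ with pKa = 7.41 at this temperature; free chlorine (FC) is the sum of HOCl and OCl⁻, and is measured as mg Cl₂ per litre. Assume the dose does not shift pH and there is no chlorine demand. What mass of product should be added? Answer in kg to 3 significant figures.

1.32 kg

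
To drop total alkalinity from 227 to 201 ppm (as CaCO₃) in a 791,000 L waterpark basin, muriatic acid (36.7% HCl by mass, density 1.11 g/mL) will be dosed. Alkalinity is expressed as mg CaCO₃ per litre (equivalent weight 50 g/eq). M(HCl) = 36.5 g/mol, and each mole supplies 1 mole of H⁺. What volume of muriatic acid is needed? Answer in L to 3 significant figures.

36.9 L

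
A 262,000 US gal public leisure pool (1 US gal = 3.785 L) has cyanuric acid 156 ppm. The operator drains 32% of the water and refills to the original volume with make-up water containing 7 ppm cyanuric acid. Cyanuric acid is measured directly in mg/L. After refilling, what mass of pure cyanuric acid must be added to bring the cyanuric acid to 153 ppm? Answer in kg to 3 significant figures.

Volume: 262,000 US gal × 3.785 L/gal = 991,670 L.
After draining 32% and refilling: 156 × 0.68 + 7 × 0.32 = 108.32 ppm.
Deficit to target: 153 − 108.32 = 44.68 mg/L.
Mass: 44.68 mg/L × 991,670 L = 44,310 g cyanuric acid.

44.3 kg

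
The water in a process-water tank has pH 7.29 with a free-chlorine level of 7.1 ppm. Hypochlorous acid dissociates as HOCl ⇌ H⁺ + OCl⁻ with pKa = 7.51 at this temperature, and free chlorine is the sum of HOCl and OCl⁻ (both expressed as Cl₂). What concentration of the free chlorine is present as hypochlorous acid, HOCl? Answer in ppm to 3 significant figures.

4.43 ppm

[OCl⁻]/[HOCl] = 10^(pH − pKa) = 10^(7.29 − 7.51) = 10^-0.22 = 0.6026.
Fraction as HOCl = 1 / (1 + 0.6026) = 0.624.
HOCl = 0.624 × 7.1 ppm = 4.43 ppm.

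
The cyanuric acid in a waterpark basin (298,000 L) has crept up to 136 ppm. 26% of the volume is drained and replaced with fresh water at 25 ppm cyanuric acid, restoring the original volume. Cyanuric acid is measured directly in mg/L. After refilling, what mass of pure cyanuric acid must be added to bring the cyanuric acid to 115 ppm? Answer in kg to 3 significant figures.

After draining 26% and refilling: 136 × 0.74 + 25 × 0.26 = 107.14 ppm.
Deficit to target: 115 − 107.14 = 7.86 mg/L.
Mass: 7.86 mg/L × 298,000 L = 2342 g cyanuric acid.

2.34 kg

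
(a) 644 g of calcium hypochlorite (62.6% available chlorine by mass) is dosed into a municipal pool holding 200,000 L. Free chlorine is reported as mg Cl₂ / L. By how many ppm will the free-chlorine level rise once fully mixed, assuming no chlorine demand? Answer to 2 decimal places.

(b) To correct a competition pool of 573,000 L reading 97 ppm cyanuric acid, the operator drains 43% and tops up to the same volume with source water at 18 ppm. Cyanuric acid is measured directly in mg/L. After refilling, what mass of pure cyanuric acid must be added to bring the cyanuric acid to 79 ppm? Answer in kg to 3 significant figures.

(a) Available chlorine delivered: 644 g × 0.626 = 403.1 g as Cl₂.
(a) Concentration rise: 403.1 g / 200,000 L = 2.016 mg/L = 2.02 ppm.

(b) After draining 43% and refilling: 97 × 0.57 + 18 × 0.43 = 63.03 ppm.
(b) Deficit to target: 79 − 63.03 = 15.97 mg/L.
(b) Mass: 15.97 mg/L × 573,000 L = 9151 g cyanuric acid.

(a) 2.02 ppm; (b) 9.15 kg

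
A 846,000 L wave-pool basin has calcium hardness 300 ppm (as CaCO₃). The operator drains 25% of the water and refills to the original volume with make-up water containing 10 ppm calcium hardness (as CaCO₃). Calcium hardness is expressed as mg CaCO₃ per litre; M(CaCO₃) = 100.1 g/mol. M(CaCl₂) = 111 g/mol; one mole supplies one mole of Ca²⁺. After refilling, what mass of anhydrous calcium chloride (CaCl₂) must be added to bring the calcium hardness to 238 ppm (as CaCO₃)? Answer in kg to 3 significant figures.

After draining 25% and refilling: 300 × 0.75 + 10 × 0.25 = 227.5 ppm.
Deficit to target: 238 − 227.5 = 10.5 mg/L.
As CaCO₃: 10.5 mg/L × 846,000 L = 8883 g; ÷ 100.1 = 88.74 mol Ca²⁺.
Mass: 88.74 × 111 = 9850 g.

9.85 kg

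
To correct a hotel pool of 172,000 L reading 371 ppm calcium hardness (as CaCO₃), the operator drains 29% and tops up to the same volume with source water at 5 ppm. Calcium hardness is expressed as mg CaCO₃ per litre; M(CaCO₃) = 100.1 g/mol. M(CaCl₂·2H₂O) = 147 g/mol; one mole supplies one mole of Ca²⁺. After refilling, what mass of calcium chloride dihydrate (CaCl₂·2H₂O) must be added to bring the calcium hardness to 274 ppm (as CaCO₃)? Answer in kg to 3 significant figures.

After draining 29% and refilling: 371 × 0.71 + 5 × 0.29 = 264.86 ppm.
Deficit to target: 274 − 264.86 = 9.14 mg/L.
As CaCO₃: 9.14 mg/L × 172,000 L = 1572 g; ÷ 100.1 = 15.71 mol Ca²⁺.
Mass: 15.71 × 147 = 2309 g.

2.31 kg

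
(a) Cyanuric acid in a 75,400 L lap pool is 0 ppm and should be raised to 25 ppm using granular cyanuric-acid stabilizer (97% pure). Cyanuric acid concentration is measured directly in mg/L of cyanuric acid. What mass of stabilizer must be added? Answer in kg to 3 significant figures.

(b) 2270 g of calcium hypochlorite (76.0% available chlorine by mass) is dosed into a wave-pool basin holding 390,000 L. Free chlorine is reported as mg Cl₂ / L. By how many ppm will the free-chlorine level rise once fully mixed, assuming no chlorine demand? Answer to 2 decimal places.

(a) 1.94 kg; (b) 4.42 ppm

(a) CYA to add: (25 − 0) = 25 mg/L × 75,400 L = 1885 g cyanuric acid.
(a) At 97% purity: 1885 / 0.97 = 1943 g product.

(b) Available chlorine delivered: 2270 g × 0.76 = 1725 g as Cl₂.
(b) Concentration rise: 1725 g / 390,000 L = 4.424 mg/L = 4.42 ppm.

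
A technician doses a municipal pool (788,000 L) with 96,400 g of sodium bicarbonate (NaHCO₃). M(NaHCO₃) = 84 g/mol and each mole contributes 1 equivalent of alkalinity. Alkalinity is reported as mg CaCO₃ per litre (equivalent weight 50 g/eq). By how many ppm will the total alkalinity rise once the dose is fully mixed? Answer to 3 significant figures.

72.8 ppm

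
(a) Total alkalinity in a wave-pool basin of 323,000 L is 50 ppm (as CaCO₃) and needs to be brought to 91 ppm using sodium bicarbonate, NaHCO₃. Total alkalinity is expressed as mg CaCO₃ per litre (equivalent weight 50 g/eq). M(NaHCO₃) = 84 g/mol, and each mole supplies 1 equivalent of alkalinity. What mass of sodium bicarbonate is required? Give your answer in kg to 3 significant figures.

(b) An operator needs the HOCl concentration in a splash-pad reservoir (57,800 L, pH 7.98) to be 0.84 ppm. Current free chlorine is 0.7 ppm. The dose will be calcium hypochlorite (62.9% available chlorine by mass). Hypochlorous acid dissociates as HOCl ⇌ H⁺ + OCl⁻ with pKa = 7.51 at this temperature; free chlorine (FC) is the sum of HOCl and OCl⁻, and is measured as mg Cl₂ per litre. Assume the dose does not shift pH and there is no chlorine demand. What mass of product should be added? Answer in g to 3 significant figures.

(a) Alkalinity to add: (91 − 50) = 41 mg/L as CaCO₃ × 323,000 L = 13,240 g as CaCO₃.
(a) Equivalents: 13,240 g ÷ 50 g/eq = 264.9 eq.
(a) NaHCO₃ supplies 1 eq per mole → 264.9 mol.
(a) Mass: 264.9 mol × 84 g/mol = 22,250 g.

(b) [OCl⁻]/[HOCl] = 10^(pH − pKa) = 10^(7.98 − 7.51) = 2.951; fraction as HOCl = 1/(1 + 2.951) = 0.2531.
(b) Free chlorine required for 0.84 ppm HOCl: 0.84 / 0.2531 = 3.319 ppm.
(b) FC to add: 3.319 − 0.7 = 2.619 mg/L as Cl₂.
(b) Cl₂ equivalent: 2.619 mg/L × 57,800 L = 151.4 g.
(b) Product at 62.9% available Cl: 151.4 / 0.629 = 240.7 g.

(a) 22.2 kg; (b) 241 g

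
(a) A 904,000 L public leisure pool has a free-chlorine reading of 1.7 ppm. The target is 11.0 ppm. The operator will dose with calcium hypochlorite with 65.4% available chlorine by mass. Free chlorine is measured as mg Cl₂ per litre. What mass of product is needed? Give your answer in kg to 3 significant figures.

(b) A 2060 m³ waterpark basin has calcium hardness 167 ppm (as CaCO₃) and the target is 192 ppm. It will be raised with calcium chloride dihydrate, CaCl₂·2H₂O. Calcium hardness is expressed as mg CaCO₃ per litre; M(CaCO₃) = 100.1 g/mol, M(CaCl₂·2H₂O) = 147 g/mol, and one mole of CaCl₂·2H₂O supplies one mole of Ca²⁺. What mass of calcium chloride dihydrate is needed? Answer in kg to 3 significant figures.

(a) 12.9 kg; (b) 75.6 kg

(a) Chlorine deficit: 11.0 − 1.7 = 9.3 ppm = 9.3 mg/L as Cl₂.
(a) Cl₂ equivalent needed: 9.3 mg/L × 904,000 L = 8,407,000 mg = 8407 g.
(a) Product at 65.4% available chlorine: 8407 / 0.654 = 12,860 g.

(b) Volume: 2060 m³ = 2,060,000 L.
(b) Hardness to add: (192 − 167) = 25 mg/L as CaCO₃ × 2,060,000 L = 51,500 g as CaCO₃.
(b) Moles of Ca²⁺ (1 mol Ca²⁺ ≡ 1 mol CaCO₃): 51,500 / 100.1 g/mol = 514.5 mol.
(b) Mass of CaCl₂·2H₂O: 514.5 × 147 = 75,630 g.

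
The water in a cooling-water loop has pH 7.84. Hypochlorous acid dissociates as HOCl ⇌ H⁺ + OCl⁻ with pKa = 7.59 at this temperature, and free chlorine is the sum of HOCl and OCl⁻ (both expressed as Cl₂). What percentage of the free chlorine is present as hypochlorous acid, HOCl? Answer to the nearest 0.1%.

36.0%

[OCl⁻]/[HOCl] = 10^(pH − pKa) = 10^(7.84 − 7.59) = 10^0.25 = 1.778.
Fraction as HOCl = 1 / (1 + 1.778) = 0.3599.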